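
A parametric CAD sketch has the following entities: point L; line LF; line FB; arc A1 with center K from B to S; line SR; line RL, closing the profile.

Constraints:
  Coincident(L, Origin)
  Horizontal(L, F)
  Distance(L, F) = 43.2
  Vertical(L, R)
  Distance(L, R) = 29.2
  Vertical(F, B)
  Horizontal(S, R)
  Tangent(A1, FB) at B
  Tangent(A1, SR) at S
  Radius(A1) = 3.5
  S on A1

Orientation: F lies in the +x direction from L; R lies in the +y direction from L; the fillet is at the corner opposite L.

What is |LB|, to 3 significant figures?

50.3

The virtual corner opposite L is at (43.2, 29.2). A1 meets FB tangentially, so KB is at right angles to FB and tangency of A1 to SR means the radius KS is perpendicular to SR, with radius 3.5, so the center K sits 3.5 in from both sides at K = (39.7, 25.7). That places the tangent points at B = (43.2, 25.7) on FB and S = (39.7, 29.2) on SR. Then |LB| = |B − L| = 50.3.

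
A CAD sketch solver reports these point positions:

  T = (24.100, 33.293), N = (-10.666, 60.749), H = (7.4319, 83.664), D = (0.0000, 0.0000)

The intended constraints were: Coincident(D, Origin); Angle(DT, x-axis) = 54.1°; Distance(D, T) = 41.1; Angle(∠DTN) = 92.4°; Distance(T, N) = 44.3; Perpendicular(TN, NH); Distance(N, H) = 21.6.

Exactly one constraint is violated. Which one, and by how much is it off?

Distance(N, H) = 21.6 — off by 7.60.

D = (0.00, 0.00) ✓; DT at 54.10° ✓; |DT| = 41.10 ✓; ∠DTN = 92.40° ✓; |TN| = 44.30 ✓; ∠(TN, NH) = 90.00° ✓; |NH| = 29.20 ✗.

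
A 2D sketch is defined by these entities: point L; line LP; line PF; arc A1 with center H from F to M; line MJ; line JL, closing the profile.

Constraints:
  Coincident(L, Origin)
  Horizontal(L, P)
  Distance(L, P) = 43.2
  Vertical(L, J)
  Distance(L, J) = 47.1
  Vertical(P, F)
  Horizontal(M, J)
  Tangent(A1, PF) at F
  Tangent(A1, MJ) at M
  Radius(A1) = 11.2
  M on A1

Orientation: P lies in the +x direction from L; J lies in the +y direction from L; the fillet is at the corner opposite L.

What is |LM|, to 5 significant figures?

56.942

L is at the origin; L and P share the same y with |LP| = 43.2 and P on the +x side, so P = (43.200, 0.0000). LJ is vertical with |LJ| = 47.1 and J on the +y side, so J = (0.0000, 47.100). The virtual corner opposite L is at (43.200, 47.100). Since A1 is tangent to PF there, HF ⟂ PF and since A1 is tangent to MJ there, HM ⟂ MJ, with radius 11.2, so the center H sits 11.2 in from both sides at H = (32.000, 35.900). That places the tangent points at F = (43.200, 35.900) on PF and M = (32.000, 47.100) on MJ. Then |LM| = |M − L| = 56.942.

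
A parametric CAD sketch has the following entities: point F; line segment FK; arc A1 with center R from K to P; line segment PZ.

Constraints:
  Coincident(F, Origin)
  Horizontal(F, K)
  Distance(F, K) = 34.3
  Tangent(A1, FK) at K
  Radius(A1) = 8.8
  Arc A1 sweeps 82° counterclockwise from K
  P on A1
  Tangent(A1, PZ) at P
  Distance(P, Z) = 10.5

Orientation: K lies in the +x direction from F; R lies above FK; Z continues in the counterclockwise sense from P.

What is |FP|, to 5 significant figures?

43.676

F is at the origin; F and K share the same y with |FK| = 34.3 and K on the +x side, so K = (34.300, 0.0000). The tangent condition forces RK to be normal to FK, so R = K + (0, 8.8) = (34.300, 8.8000). On A1, K sits at bearing -90° from R; an 82° counterclockwise sweep puts P at bearing -8°, so P = R + 8.8·(cos -8°, sin -8°) = (43.014, 7.5753). Then |FP| = |P − F| = 43.676.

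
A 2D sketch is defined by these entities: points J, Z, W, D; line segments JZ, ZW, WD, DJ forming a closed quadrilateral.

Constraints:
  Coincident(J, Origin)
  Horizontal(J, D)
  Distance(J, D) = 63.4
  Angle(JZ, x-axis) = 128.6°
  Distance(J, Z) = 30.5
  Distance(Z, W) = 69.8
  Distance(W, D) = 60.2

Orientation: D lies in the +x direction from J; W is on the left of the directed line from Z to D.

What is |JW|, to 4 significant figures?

70.80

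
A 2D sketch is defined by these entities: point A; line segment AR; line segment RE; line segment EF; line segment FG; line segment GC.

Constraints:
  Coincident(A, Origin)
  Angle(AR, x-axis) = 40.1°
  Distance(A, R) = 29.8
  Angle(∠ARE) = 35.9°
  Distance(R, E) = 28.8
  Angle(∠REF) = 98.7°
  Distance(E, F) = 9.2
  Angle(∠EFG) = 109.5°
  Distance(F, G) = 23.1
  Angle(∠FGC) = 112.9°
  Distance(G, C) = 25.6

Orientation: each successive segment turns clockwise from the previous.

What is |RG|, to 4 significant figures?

22.30

A is at the origin; AR runs at 40.1° with length 29.8, so R = (22.79, 19.19). ∠ARE = 35.9° gives RE at -104.0° from the x-axis; with |RE| = 28.8, E = (15.83, -8.750). ∠REF = 98.7° gives EF at 174.7° from the x-axis; with |EF| = 9.2, F = (6.667, -7.900). ∠EFG = 109.5° gives FG at 104.2° from the x-axis; with |FG| = 23.1, G = (1.000, 14.49). Then |RG| = |G − R| = 22.30.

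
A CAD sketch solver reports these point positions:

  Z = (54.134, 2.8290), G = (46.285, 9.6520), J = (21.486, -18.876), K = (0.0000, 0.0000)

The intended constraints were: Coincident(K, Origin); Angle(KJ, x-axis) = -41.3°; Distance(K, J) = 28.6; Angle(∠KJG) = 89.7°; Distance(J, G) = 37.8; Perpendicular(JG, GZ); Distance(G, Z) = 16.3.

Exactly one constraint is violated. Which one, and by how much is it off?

Distance(G, Z) = 16.3 — off by 5.90.

K = (0.00, 0.00) ✓; KJ at -41.30° ✓; |KJ| = 28.60 ✓; ∠KJG = 89.70° ✓; |JG| = 37.80 ✓; ∠(JG, GZ) = 90.00° ✓; |GZ| = 10.40 ✗.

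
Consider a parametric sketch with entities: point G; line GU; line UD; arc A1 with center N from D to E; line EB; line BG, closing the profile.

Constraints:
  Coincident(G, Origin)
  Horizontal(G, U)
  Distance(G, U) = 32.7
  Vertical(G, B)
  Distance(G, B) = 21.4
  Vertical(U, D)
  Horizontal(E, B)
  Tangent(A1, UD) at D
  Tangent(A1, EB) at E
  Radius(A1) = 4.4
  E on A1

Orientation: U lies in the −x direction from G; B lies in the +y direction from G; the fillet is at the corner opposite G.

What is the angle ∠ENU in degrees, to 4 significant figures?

165.5°

G is at the origin; G and U share the same y with |GU| = 32.7 and U on the −x side, so U = (-32.70, 0.000). G and B share the same x with |GB| = 21.4 and B on the +y side, so B = (0.000, 21.40). The virtual corner opposite G is at (-32.70, 21.40). Tangency of A1 to UD means the radius ND is perpendicular to UD and since A1 is tangent to EB there, NE ⟂ EB, with radius 4.4, so the center N sits 4.4 in from both sides at N = (-28.30, 17.00). That places the tangent points at D = (-32.70, 17.00) on UD and E = (-28.30, 21.40) on EB. Then cos ∠ENU = NE·NU / (|NE||NU|), giving 165.5°.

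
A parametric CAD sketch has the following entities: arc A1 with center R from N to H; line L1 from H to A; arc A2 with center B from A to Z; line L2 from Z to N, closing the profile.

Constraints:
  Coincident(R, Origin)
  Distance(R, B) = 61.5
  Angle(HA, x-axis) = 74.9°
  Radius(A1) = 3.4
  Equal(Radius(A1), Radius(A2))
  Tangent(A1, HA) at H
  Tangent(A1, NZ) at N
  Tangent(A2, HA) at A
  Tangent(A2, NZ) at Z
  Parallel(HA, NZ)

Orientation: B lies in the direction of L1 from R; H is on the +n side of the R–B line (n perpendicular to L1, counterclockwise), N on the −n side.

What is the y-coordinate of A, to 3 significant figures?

60.3

The slot axis is L1's direction at 74.9°, so u = (cos 74.9°, sin 74.9°) = (0.261, 0.965) and n = (−sin 74.9°, cos 74.9°) = (-0.965, 0.261). R is at the origin and B lies 61.5 along u from R, so B = 61.5·u = (16.0, 59.4). Tangency of A1 to both parallel lines with radius 3.4 puts H and N at R ± 3.4·n: H = (-3.28, 0.886), N = (3.28, -0.886). Equal radii place A and Z the same way about B: A = B + 3.4·n = (12.7, 60.3), Z = B − 3.4·n = (19.3, 58.5). So A.y = 60.3.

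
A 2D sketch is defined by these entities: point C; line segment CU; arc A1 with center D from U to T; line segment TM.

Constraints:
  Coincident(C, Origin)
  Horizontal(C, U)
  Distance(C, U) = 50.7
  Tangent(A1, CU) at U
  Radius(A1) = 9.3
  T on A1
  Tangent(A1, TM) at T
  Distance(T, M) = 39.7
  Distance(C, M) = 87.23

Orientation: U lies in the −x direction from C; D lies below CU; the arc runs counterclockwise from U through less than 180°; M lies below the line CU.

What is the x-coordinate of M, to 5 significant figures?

-77.505

Checks: ∠(DU, UC) = 90.00° ✓; |DT| = 9.300 ✓; ∠(DT, TM) = 90.00° ✓; |TM| = 39.70 ✓; |CM| = 87.23 ✓.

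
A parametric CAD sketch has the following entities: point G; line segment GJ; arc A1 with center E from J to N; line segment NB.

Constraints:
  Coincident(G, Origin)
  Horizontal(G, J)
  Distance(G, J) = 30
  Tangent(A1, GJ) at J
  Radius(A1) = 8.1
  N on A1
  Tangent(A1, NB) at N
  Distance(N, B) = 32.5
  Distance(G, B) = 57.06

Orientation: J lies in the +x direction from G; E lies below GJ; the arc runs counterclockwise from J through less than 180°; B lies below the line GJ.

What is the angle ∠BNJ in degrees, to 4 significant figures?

118.5°

G is at the origin; GJ is horizontal with |GJ| = 30.0 and J on the +x side, so J = (30.00, 0.000). The tangent condition forces EJ to be normal to GJ, so E = J + (0, -8.1) = (30.00, -8.100). Since EN ⟂ NB (tangency), |EB| = √(8.1² + 32.5²) = 33.49 regardless of where N sits on A1. So B lies on both circle(G, 57.06) and circle(E, 33.49); the below-GJ intersection is B = (40.92, -39.76). N is the foot of the tangent from B: N = (23.21, -12.52).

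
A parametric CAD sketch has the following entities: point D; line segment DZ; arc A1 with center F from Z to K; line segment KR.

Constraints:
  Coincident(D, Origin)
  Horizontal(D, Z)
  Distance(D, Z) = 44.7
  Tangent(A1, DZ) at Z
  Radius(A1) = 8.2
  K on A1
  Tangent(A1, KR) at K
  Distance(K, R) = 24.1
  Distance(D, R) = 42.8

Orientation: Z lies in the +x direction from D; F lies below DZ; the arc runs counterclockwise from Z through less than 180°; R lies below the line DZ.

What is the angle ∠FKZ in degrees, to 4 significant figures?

52.00°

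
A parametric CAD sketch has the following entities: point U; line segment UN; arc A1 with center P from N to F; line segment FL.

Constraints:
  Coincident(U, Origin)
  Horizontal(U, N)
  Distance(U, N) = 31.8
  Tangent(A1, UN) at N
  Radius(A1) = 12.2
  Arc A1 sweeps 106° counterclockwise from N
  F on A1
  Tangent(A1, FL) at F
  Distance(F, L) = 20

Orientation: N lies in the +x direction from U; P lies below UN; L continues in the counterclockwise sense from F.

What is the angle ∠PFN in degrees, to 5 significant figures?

37.000°

A1 meets UN tangentially, so PN is at right angles to UN, so P = N + (0, -12.2) = (31.800, -12.200). On A1, N sits at bearing 90° from P; a 106° counterclockwise sweep puts F at bearing 196°, so F = P + 12.2·(cos 196°, sin 196°) = (20.073, -15.563). Then cos ∠PFN = FP·FN / (|FP||FN|), giving 37.000°.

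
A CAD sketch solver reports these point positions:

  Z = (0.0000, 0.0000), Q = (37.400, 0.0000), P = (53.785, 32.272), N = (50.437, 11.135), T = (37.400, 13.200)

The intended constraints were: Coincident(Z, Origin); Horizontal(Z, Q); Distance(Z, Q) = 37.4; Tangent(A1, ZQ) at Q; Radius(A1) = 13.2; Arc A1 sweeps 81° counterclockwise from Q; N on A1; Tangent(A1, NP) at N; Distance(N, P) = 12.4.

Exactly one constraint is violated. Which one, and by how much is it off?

Distance(N, P) = 12.4 — off by 9.00.

Z = (0.00, 0.00) ✓; Z.y = 0.00, Q.y = 0.00 ✓; |ZQ| = 37.40 ✓; ∠(TQ, QZ) = 90.00° ✓; |TQ| = 13.20 ✓; bearing(T→N) − bearing(T→Q) = 81.00° ✓; |TN| = 13.20 ✓; ∠(TN, NP) = 90.00° ✓; |NP| = 21.40 ✗.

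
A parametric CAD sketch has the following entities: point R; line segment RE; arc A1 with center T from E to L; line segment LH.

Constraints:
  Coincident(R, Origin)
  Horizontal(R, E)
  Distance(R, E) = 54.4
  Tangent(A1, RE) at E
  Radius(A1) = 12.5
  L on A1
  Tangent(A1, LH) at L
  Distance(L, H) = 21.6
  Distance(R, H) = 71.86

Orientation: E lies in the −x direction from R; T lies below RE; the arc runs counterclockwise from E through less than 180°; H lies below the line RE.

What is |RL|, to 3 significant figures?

68.3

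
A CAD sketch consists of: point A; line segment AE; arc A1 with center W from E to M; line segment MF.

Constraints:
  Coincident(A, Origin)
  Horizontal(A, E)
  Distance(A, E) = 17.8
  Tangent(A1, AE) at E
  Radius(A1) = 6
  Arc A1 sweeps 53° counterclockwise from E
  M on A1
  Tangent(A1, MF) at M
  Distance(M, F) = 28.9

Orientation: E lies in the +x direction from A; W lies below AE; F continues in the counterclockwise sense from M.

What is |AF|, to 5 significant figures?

25.844

A is at the origin; AE is horizontal with |AE| = 17.8 and E on the +x side, so E = (17.800, 0.0000). Since A1 is tangent to AE there, WE ⟂ AE, so W = E + (0, -6) = (17.800, -6.0000). On A1, E sits at bearing 90° from W; a 53° counterclockwise sweep puts M at bearing 143°, so M = W + 6.0·(cos 143°, sin 143°) = (13.008, -2.3891). A1 meets MF tangentially, so WM is at right angles to MF, so MF runs along (−sin 143°, cos 143°); with |MF| = 28.9, F = (-4.3843, -25.470). Then |AF| = |F − A| = 25.844.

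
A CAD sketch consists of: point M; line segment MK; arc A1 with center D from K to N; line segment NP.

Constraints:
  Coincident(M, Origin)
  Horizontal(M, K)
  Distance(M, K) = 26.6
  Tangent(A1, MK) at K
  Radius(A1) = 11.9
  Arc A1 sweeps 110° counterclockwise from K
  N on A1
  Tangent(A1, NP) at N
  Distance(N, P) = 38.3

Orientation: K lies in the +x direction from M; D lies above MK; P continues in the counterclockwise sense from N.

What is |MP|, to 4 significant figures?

57.52

M is at the origin; M and K share the same y with |MK| = 26.6 and K on the +x side, so K = (26.60, 0.000). Since A1 is tangent to MK there, DK ⟂ MK, so D = K + (0, 11.9) = (26.60, 11.90). On A1, K sits at bearing -90° from D; a 110° counterclockwise sweep puts N at bearing 20°, so N = D + 11.9·(cos 20°, sin 20°) = (37.78, 15.97). A1 meets NP tangentially, so DN is at right angles to NP, so NP runs along (−sin 20°, cos 20°); with |NP| = 38.3, P = (24.68, 51.96). Then |MP| = |P − M| = 57.52.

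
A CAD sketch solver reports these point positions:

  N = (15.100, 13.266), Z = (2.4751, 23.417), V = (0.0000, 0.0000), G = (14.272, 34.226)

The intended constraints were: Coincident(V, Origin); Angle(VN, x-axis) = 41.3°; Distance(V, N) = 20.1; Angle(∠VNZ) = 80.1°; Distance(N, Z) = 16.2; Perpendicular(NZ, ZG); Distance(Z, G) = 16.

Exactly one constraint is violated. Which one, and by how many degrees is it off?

Perpendicular(NZ, ZG) — off by 8.70°.

V = (0.00, 0.00) ✓; VN at 41.30° ✓; |VN| = 20.10 ✓; ∠VNZ = 80.10° ✓; |NZ| = 16.20 ✓; ∠(NZ, ZG) = 98.70° ✗; |ZG| = 16.00 ✓.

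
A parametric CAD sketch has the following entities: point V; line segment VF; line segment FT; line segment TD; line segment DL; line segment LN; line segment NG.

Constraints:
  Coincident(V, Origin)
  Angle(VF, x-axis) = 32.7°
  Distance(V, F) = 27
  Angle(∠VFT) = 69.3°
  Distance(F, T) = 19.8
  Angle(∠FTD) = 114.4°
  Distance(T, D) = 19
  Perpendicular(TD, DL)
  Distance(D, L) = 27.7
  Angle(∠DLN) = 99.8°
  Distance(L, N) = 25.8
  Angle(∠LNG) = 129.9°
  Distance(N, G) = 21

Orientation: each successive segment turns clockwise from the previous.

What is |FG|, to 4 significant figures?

14.27

V is at the origin; VF runs at 32.7° with length 27.0, so F = (22.72, 14.59). ∠VFT = 69.3° gives FT at -78.00° from the x-axis; with |FT| = 19.8, T = (26.84, -4.781). ∠FTD = 114.4° gives TD at -143.6° from the x-axis; with |TD| = 19.0, D = (11.54, -16.06). The perpendicularity gives DL at right angles to TD, so DL runs at 126.4°; with |DL| = 27.7, L = (-4.893, 6.240). ∠DLN = 99.8° gives LN at 46.20° from the x-axis; with |LN| = 25.8, N = (12.96, 24.86). ∠LNG = 129.9° gives NG at -3.900° from the x-axis; with |NG| = 21.0, G = (33.92, 23.43). Then |FG| = |G − F| = 14.27.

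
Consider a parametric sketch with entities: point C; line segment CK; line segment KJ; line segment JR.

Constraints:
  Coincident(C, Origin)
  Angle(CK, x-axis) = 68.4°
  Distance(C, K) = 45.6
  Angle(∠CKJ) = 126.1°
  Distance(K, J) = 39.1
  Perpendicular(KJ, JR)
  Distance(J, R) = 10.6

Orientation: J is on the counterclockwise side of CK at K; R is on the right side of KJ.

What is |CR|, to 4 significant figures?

81.26

∠CKJ = 126.1°, so KJ runs at 68.4° + (180° − 126.1°) = 122.3° from the x-axis; with |KJ| = 39.1, J = K + 39.1·(cos 122.3°, sin 122.3°) = (-4.107, 75.45). KJ ⟂ JR; with |JR| = 10.6 on the right of KJ, R = J + 10.6·(0.8453, 0.5344) = (4.853, 81.11). Then |CR| = |R − C| = 81.26.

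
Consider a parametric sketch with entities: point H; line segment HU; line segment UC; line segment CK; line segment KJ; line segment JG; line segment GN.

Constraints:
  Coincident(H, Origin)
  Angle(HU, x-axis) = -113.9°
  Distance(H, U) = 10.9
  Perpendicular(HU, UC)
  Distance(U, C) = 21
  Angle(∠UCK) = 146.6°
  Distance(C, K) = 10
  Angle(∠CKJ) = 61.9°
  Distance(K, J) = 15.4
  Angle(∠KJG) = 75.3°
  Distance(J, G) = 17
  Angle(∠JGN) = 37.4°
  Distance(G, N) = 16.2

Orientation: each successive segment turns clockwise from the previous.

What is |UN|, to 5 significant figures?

25.235

H is at the origin; HU runs at -113.9° with length 10.9, so U = (-4.4160, -9.9654). The perpendicularity gives UC at right angles to HU, so UC runs at 156.10°; with |UC| = 21.0, C = (-23.615, -1.4574). ∠UCK = 146.6° gives CK at 122.70° from the x-axis; with |CK| = 10.0, K = (-29.018, 6.9577). ∠CKJ = 61.9° gives KJ at 4.6000° from the x-axis; with |KJ| = 15.4, J = (-13.667, 8.1928). ∠KJG = 75.3° gives JG at -100.10° from the x-axis; with |JG| = 17.0, G = (-16.649, -8.5438). ∠JGN = 37.4° gives GN at 117.30° from the x-axis; with |GN| = 16.2, N = (-24.079, 5.8518). Then |UN| = |N − U| = 25.235.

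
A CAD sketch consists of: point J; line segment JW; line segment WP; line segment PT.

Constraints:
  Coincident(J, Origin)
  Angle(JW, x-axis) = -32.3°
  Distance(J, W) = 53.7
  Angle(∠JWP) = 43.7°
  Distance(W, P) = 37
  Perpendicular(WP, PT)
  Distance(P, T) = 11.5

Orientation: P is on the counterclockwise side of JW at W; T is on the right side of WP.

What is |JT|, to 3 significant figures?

48.6

J is at the origin; JW runs at -32.3° with length 53.7, so W = 53.7·(cos -32.3°, sin -32.3°) = (45.4, -28.7). ∠JWP = 43.7°, so WP runs at -32.3° + (180° − 43.7°) = 104° from the x-axis; with |WP| = 37.0, P = W + 37.0·(cos 104°, sin 104°) = (36.4, 7.21). The perpendicularity gives PT at right angles to WP; with |PT| = 11.5 on the right of WP, T = P + 11.5·(0.970, 0.242) = (47.6, 9.99). Then |JT| = |T − J| = 48.6.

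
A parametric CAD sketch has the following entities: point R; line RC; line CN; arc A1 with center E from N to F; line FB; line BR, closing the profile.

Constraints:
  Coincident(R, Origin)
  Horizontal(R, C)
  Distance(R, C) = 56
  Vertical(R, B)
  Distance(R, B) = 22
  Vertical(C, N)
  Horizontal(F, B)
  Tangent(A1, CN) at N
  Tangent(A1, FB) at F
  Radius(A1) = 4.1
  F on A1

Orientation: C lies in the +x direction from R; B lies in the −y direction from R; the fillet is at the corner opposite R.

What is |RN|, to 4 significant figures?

58.79

R is at the origin; R and C share the same y with |RC| = 56.0 and C on the +x side, so C = (56.00, 0.000). RB is vertical with |RB| = 22.0 and B on the −y side, so B = (0.000, -22.00). The virtual corner opposite R is at (56.00, -22.00). Tangency of A1 to CN means the radius EN is perpendicular to CN and tangency of A1 to FB means the radius EF is perpendicular to FB, with radius 4.1, so the center E sits 4.1 in from both sides at E = (51.90, -17.90). That places the tangent points at N = (56.00, -17.90) on CN and F = (51.90, -22.00) on FB. Then |RN| = |N − R| = 58.79.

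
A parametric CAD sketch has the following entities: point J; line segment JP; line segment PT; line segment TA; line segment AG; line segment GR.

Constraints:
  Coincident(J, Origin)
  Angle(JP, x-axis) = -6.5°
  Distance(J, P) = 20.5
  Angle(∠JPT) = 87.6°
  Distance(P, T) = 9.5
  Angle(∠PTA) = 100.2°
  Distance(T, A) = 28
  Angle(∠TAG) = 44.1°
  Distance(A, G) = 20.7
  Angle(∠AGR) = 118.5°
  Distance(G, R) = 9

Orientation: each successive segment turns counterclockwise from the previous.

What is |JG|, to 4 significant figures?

5.945

∠PTA = 100.2° gives TA at 165.7° from the x-axis; with |TA| = 28.0, A = (-6.085, 14.07). ∠TAG = 44.1° gives AG at -58.40° from the x-axis; with |AG| = 20.7, G = (4.762, -3.560). Then |JG| = |G − J| = 5.945.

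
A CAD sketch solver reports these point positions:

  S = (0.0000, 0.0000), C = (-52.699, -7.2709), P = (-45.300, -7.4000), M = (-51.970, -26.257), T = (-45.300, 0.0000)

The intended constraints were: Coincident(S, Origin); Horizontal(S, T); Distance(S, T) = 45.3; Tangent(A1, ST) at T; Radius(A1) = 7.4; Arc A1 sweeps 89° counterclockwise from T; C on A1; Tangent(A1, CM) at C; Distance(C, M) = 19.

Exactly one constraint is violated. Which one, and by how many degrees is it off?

Tangent(A1, CM) at C — off by 3.20°.

S = (0.00, 0.00) ✓; S.y = 0.00, T.y = 0.00 ✓; |ST| = 45.30 ✓; ∠(PT, TS) = 90.00° ✓; |PT| = 7.400 ✓; bearing(P→C) − bearing(P→T) = 89.00° ✓; |PC| = 7.400 ✓; ∠(PC, CM) = 86.80° ✗; |CM| = 19.00 ✓.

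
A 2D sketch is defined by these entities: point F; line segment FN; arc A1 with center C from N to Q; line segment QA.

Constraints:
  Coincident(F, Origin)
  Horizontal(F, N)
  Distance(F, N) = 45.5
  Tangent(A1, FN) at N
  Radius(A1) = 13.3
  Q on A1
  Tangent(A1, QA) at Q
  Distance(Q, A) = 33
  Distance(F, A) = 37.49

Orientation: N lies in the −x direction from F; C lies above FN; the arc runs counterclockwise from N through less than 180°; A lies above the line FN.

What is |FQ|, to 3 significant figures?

34.9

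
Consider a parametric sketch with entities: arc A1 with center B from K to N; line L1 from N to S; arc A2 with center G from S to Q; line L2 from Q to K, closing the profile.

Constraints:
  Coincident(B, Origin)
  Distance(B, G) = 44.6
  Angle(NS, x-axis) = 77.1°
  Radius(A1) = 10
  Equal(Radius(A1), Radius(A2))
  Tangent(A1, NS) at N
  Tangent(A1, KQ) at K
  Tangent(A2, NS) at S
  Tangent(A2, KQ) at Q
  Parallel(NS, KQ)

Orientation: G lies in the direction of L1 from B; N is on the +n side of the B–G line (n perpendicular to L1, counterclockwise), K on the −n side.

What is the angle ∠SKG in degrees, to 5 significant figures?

11.515°

The slot axis is L1's direction at 77.1°, so u = (cos 77.1°, sin 77.1°) = (0.22325, 0.97476) and n = (−sin 77.1°, cos 77.1°) = (-0.97476, 0.22325). B is at the origin and G lies 44.6 along u from B, so G = 44.6·u = (9.9570, 43.474). Tangency of A1 to both parallel lines with radius 10.0 puts N and K at B ± 10.0·n: N = (-9.7476, 2.2325), K = (9.7476, -2.2325). Equal radii place S and Q the same way about G: S = G + 10.0·n = (0.20934, 45.707), Q = G − 10.0·n = (19.705, 41.242). Then cos ∠SKG = KS·KG / (|KS||KG|), giving 11.515°.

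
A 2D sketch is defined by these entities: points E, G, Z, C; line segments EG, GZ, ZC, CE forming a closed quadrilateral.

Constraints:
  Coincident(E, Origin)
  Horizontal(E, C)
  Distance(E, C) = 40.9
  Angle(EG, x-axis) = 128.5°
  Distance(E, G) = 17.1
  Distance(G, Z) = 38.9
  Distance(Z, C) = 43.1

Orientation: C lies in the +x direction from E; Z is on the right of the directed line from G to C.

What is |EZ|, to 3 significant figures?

23.0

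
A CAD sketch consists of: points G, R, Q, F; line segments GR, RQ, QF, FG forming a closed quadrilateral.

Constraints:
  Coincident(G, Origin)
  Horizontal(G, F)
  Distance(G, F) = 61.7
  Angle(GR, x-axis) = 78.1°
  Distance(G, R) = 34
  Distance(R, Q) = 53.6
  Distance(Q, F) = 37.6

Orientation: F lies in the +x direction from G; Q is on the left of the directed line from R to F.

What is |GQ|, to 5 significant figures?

71.168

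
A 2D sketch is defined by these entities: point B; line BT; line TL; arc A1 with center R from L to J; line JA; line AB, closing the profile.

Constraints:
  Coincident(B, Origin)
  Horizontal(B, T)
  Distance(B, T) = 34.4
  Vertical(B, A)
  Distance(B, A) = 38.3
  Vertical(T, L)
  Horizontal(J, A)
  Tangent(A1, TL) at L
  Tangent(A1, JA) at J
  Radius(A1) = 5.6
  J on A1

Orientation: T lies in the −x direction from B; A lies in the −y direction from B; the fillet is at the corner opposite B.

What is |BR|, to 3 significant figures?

43.6

B is at the origin; BT is horizontal with |BT| = 34.4 and T on the −x side, so T = (-34.4, 0.00). BA is vertical with |BA| = 38.3 and A on the −y side, so A = (0.00, -38.3). The virtual corner opposite B is at (-34.4, -38.3). Tangency of A1 to TL means the radius RL is perpendicular to TL and since A1 is tangent to JA there, RJ ⟂ JA, with radius 5.6, so the center R sits 5.6 in from both sides at R = (-28.8, -32.7). Then |BR| = |R − B| = 43.6.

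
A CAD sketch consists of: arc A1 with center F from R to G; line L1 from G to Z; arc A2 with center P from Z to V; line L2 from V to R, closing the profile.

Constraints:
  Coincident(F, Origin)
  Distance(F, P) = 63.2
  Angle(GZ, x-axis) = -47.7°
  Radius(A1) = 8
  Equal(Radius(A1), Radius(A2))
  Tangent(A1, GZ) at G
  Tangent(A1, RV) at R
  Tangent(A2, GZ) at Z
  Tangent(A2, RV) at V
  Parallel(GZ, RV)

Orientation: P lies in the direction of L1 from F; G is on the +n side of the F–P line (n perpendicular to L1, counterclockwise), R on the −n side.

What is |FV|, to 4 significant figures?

63.70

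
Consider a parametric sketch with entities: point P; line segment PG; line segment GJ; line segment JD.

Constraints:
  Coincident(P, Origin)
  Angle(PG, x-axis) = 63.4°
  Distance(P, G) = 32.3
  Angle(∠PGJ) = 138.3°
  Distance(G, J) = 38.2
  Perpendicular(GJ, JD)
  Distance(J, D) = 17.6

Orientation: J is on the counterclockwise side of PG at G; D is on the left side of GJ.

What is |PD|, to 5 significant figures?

62.438

P is at the origin; PG runs at 63.4° with length 32.3, so G = 32.3·(cos 63.4°, sin 63.4°) = (14.463, 28.881). ∠PGJ = 138.3°, so GJ runs at 63.4° + (180° − 138.3°) = 105.10° from the x-axis; with |GJ| = 38.2, J = G + 38.2·(cos 105.10°, sin 105.10°) = (4.5113, 65.762). GJ ⟂ JD; with |JD| = 17.6 on the left of GJ, D = J + 17.6·(-0.96547, -0.26050) = (-12.481, 61.177). Then |PD| = |D − P| = 62.438.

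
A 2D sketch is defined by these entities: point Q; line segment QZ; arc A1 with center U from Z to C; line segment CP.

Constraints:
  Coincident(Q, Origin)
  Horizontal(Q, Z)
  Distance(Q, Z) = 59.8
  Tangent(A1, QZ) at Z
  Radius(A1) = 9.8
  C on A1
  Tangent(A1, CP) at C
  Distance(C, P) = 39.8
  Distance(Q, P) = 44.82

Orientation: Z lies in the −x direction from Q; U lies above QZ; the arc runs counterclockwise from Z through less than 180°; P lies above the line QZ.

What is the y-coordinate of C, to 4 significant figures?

3.797

Q is at the origin; Q and Z share the same y with |QZ| = 59.8 and Z on the −x side, so Z = (-59.80, 0.000). Since A1 is tangent to QZ there, UZ ⟂ QZ, so U = Z + (0, 9.8) = (-59.80, 9.800). Since UC ⟂ CP (tangency), |UP| = √(9.8² + 39.8²) = 40.99 regardless of where C sits on A1. So P lies on both circle(Q, 44.82) and circle(U, 40.99); the above-QZ intersection is P = (-27.67, 35.26). C is the foot of the tangent from P: C = (-52.05, 3.797).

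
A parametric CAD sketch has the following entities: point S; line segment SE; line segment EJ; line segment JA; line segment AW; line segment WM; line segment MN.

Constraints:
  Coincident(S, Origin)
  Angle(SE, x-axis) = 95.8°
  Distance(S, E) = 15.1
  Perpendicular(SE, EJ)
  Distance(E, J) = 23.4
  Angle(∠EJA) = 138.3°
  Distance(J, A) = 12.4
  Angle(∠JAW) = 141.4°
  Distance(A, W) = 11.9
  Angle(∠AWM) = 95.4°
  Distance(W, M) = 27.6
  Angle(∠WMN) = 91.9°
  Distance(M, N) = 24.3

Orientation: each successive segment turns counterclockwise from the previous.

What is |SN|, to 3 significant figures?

11.2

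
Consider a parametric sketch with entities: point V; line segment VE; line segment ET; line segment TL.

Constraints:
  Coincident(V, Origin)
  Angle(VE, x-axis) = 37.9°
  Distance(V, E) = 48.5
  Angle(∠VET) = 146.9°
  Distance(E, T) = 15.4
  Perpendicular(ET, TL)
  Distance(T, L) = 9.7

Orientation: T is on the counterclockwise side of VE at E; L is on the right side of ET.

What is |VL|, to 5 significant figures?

66.699

V is at the origin; VE runs at 37.9° with length 48.5, so E = 48.5·(cos 37.9°, sin 37.9°) = (38.271, 29.793). ∠VET = 146.9°, so ET runs at 37.9° + (180° − 146.9°) = 71.000° from the x-axis; with |ET| = 15.4, T = E + 15.4·(cos 71.000°, sin 71.000°) = (43.284, 44.354). ET ⟂ TL; with |TL| = 9.7 on the right of ET, L = T + 9.7·(0.94552, -0.32557) = (52.456, 41.196). Then |VL| = |L − V| = 66.699.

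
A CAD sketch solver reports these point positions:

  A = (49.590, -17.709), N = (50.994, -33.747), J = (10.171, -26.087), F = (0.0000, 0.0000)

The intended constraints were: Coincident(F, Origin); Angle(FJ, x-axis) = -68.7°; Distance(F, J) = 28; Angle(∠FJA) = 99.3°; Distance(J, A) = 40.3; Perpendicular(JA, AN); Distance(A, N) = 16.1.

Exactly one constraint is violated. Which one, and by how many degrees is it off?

Perpendicular(JA, AN) — off by 7.00°.

F = (0.00, 0.00) ✓; FJ at -68.70° ✓; |FJ| = 28.00 ✓; ∠FJA = 99.30° ✓; |JA| = 40.30 ✓; ∠(JA, AN) = 97.00° ✗; |AN| = 16.10 ✓.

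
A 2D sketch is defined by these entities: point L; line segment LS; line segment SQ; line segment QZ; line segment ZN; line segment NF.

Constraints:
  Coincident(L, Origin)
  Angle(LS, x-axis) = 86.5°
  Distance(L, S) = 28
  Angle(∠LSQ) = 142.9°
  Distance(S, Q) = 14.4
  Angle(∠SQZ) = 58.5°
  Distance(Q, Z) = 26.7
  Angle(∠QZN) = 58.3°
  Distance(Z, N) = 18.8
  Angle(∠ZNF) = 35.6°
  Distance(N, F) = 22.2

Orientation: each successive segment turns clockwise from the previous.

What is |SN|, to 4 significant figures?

10.01

∠SQZ = 58.5° gives QZ at -72.10° from the x-axis; with |QZ| = 26.7, Z = (19.29, 13.47). ∠QZN = 58.3° gives ZN at 166.2° from the x-axis; with |ZN| = 18.8, N = (1.030, 17.96). Then |SN| = |N − S| = 10.01.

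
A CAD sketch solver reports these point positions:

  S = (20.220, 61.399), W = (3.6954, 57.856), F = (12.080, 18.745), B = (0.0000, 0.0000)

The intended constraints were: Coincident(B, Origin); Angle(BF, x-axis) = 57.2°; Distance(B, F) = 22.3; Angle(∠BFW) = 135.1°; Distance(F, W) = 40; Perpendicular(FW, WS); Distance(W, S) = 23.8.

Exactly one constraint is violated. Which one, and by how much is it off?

Distance(W, S) = 23.8 — off by 6.90.

B = (0.00, 0.00) ✓; BF at 57.20° ✓; |BF| = 22.30 ✓; ∠BFW = 135.1° ✓; |FW| = 40.00 ✓; ∠(FW, WS) = 90.00° ✓; |WS| = 16.90 ✗.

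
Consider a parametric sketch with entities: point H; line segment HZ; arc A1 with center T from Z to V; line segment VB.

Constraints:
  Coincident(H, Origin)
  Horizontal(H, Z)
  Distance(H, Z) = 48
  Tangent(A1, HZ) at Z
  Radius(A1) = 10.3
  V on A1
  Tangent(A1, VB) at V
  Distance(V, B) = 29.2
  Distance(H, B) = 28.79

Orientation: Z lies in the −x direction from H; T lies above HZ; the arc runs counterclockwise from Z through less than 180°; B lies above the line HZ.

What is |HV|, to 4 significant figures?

41.36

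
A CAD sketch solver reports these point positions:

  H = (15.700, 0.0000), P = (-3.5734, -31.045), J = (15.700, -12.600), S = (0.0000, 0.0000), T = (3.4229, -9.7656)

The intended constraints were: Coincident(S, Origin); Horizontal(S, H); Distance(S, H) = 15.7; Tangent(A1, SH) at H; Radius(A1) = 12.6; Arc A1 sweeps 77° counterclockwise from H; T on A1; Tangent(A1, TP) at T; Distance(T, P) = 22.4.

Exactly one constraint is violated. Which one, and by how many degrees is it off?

Tangent(A1, TP) at T — off by 5.20°.

S = (0.00, 0.00) ✓; S.y = 0.00, H.y = 0.00 ✓; |SH| = 15.70 ✓; ∠(JH, HS) = 90.00° ✓; |JH| = 12.60 ✓; bearing(J→T) − bearing(J→H) = 77.00° ✓; |JT| = 12.60 ✓; ∠(JT, TP) = 95.20° ✗; |TP| = 22.40 ✓.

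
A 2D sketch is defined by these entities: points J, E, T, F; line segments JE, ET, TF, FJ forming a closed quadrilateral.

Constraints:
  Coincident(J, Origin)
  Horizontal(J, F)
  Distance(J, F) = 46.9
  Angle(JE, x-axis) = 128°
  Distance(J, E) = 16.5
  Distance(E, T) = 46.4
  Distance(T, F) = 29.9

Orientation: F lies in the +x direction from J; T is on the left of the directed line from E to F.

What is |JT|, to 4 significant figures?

43.48

Checks: |ET| = 46.40 ✓; |TF| = 29.90 ✓.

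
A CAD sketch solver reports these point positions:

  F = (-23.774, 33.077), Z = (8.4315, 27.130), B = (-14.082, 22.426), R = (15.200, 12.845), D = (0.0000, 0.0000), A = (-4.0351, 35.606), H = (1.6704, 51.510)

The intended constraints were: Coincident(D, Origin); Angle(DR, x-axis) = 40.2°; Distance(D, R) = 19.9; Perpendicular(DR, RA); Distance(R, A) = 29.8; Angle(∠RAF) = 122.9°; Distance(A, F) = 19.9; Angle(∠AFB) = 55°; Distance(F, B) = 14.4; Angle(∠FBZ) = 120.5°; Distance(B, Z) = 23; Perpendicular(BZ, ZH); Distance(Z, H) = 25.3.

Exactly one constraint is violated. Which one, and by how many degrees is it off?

Perpendicular(BZ, ZH) — off by 3.70°.

D = (0.00, 0.00) ✓; DR at 40.20° ✓; |DR| = 19.90 ✓; ∠(DR, RA) = 90.00° ✓; |RA| = 29.80 ✓; ∠RAF = 122.9° ✓; |AF| = 19.90 ✓; ∠AFB = 55.00° ✓; |FB| = 14.40 ✓; ∠FBZ = 120.5° ✓; |BZ| = 23.00 ✓; ∠(BZ, ZH) = 93.70° ✗; |ZH| = 25.30 ✓.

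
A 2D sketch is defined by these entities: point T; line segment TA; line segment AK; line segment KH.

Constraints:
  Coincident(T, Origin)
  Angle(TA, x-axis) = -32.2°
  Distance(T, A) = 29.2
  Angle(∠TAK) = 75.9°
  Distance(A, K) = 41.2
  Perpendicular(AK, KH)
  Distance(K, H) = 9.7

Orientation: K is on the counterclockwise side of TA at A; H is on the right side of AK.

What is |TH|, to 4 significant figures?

51.06

∠TAK = 75.9°, so AK runs at -32.2° + (180° − 75.9°) = 71.90° from the x-axis; with |AK| = 41.2, K = A + 41.2·(cos 71.90°, sin 71.90°) = (37.51, 23.60). AK is perpendicular to KH; with |KH| = 9.7 on the right of AK, H = K + 9.7·(0.9505, -0.3107) = (46.73, 20.59). Then |TH| = |H − T| = 51.06.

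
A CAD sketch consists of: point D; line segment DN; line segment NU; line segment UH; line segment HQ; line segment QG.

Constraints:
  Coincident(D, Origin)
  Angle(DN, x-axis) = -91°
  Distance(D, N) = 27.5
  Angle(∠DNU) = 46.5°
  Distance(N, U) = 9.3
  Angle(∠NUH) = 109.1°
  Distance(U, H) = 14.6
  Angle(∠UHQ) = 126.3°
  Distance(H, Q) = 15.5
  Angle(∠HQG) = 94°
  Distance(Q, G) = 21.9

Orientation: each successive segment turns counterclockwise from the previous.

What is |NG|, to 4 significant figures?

20.53

∠UHQ = 126.3° gives HQ at 167.1° from the x-axis; with |HQ| = 15.5, Q = (-14.53, -4.353). ∠HQG = 94.0° gives QG at -106.9° from the x-axis; with |QG| = 21.9, G = (-20.90, -25.31). Then |NG| = |G − N| = 20.53.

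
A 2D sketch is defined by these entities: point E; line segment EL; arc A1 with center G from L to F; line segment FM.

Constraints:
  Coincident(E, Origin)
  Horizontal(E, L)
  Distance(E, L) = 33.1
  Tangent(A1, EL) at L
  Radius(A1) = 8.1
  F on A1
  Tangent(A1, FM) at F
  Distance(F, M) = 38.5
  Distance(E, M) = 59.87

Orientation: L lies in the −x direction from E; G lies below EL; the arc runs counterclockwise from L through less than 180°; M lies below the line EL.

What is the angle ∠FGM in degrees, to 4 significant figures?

78.12°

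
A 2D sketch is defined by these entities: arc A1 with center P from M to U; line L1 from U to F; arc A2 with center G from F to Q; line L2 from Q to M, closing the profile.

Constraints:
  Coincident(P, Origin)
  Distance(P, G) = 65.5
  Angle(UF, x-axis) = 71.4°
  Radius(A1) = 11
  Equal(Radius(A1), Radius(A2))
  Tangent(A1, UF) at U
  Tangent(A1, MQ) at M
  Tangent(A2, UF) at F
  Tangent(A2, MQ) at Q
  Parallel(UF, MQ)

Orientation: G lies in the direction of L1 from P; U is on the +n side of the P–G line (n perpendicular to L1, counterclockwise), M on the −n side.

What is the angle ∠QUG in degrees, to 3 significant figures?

9.03°

Tangency of A1 to both parallel lines with radius 11.0 puts U and M at P ± 11.0·n: U = (-10.4, 3.51), M = (10.4, -3.51). Equal radii place F and Q the same way about G: F = G + 11.0·n = (10.5, 65.6), Q = G − 11.0·n = (31.3, 58.6). Then cos ∠QUG = UQ·UG / (|UQ||UG|), giving 9.03°.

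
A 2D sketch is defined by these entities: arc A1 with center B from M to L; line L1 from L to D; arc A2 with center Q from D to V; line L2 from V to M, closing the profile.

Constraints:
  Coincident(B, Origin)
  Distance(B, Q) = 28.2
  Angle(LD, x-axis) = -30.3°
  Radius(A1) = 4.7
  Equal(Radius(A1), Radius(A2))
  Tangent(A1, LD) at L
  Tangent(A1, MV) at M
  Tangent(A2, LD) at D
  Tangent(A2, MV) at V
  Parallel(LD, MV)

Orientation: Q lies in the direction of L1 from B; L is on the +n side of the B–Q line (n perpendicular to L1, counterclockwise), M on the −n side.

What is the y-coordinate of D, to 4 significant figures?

-10.17

The slot axis is L1's direction at -30.3°, so u = (cos -30.3°, sin -30.3°) = (0.8634, -0.5045) and n = (−sin -30.3°, cos -30.3°) = (0.5045, 0.8634). B is at the origin and Q lies 28.2 along u from B, so Q = 28.2·u = (24.35, -14.23). Tangency of A1 to both parallel lines with radius 4.7 puts L and M at B ± 4.7·n: L = (2.371, 4.058), M = (-2.371, -4.058). Equal radii place D and V the same way about Q: D = Q + 4.7·n = (26.72, -10.17), V = Q − 4.7·n = (21.98, -18.29). So D.y = -10.17.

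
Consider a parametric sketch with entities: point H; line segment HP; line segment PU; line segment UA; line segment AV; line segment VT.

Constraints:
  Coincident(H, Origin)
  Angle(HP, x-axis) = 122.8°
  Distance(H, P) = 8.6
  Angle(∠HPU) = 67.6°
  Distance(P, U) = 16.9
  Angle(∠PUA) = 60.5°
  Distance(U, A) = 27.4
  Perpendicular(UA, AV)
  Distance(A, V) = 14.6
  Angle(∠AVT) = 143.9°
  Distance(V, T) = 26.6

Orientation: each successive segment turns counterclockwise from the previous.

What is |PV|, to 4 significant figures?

19.08

H is at the origin; HP runs at 122.8° with length 8.6, so P = (-4.659, 7.229). ∠HPU = 67.6° gives PU at -124.8° from the x-axis; with |PU| = 16.9, U = (-14.30, -6.649). ∠PUA = 60.5° gives UA at -5.300° from the x-axis; with |UA| = 27.4, A = (12.98, -9.180). The perpendicularity gives AV at right angles to UA, so AV runs at 84.70°; with |AV| = 14.6, V = (14.33, 5.358). Then |PV| = |V − P| = 19.08.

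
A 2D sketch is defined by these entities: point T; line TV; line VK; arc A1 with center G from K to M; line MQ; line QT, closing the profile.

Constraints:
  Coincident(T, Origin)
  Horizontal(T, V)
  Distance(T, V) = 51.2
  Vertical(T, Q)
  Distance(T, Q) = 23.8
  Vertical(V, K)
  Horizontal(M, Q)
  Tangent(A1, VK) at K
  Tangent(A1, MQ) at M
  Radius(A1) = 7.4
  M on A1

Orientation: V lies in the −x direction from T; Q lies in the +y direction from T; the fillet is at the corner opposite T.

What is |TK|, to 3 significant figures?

53.8

T is at the origin; T and V share the same y with |TV| = 51.2 and V on the −x side, so V = (-51.2, 0.00). TQ is vertical with |TQ| = 23.8 and Q on the +y side, so Q = (0.00, 23.8). The virtual corner opposite T is at (-51.2, 23.8). Tangency of A1 to VK means the radius GK is perpendicular to VK and the tangent condition forces GM to be normal to MQ, with radius 7.4, so the center G sits 7.4 in from both sides at G = (-43.8, 16.4). That places the tangent points at K = (-51.2, 16.4) on VK and M = (-43.8, 23.8) on MQ. Then |TK| = |K − T| = 53.8.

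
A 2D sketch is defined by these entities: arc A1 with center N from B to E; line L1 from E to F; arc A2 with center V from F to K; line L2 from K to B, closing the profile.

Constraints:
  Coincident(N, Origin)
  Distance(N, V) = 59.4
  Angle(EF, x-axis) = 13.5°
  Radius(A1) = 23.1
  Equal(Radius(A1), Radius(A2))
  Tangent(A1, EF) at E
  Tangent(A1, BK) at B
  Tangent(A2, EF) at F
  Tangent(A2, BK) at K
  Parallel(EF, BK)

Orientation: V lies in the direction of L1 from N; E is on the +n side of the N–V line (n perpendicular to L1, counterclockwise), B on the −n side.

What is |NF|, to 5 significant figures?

63.734

The slot axis is L1's direction at 13.5°, so u = (cos 13.5°, sin 13.5°) = (0.97237, 0.23345) and n = (−sin 13.5°, cos 13.5°) = (-0.23345, 0.97237). N is at the origin and V lies 59.4 along u from N, so V = 59.4·u = (57.759, 13.867). Tangency of A1 to both parallel lines with radius 23.1 puts E and B at N ± 23.1·n: E = (-5.3926, 22.462), B = (5.3926, -22.462). Equal radii place F and K the same way about V: F = V + 23.1·n = (52.366, 36.328), K = V − 23.1·n = (63.151, -8.5951). Then |NF| = |F − N| = 63.734.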